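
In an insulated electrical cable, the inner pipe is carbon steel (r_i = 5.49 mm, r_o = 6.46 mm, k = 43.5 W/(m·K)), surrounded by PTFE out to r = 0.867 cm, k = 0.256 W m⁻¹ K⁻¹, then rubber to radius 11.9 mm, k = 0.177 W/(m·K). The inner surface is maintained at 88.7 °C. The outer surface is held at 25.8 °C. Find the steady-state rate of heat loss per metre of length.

Q' = 134 W/m

Treat each layer as a resistance in series:
  R'_carbon steel = ln(0.00646/0.00549)/(2πk) = 0.1627/(2π·43.5) = 5.953×10^-4 m·K/W
  R'_PTFE = ln(0.00867/0.00646)/(2πk) = 0.2942/(2π·0.256) = 0.1829 m·K/W
  R'_rubber = ln(0.0119/0.00867)/(2πk) = 0.3167/(2π·0.177) = 0.2847 m·K/W
ΣR = 5.953×10^-4 + 0.1829 + 0.2847 = 0.4682 m·K/W
Q' = ΔT/ΣR = (88.7 °C − 25.8 °C)/0.4682 = 134 W/m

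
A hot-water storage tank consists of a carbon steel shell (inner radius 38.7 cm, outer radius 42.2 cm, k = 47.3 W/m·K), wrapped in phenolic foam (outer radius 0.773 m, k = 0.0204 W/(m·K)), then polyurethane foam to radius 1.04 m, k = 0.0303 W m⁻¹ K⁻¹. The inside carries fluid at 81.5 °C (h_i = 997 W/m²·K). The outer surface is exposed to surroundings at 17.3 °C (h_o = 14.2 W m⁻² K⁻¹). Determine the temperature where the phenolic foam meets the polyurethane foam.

Resistance network (inner→outer):
  R_conv,in = 1/(4πr²h) = 1/(4π·0.387²·997) = 5.329×10^-4 K/W
  R_carbon steel = (1/0.387 − 1/0.422)/(4πk) = 0.2143/(4π·47.3) = 3.606×10^-4 K/W
  R_phenolic foam = (1/0.422 − 1/0.773)/(4πk) = 1.076/(4π·0.0204) = 4.197 K/W
  R_polyurethane foam = (1/0.773 − 1/1.04)/(4πk) = 0.3321/(4π·0.0303) = 0.8723 K/W
  R_conv,out = 1/(4πr²h) = 1/(4π·1.04²·14.2) = 0.005181 K/W
ΣR = 5.329×10^-4 + 3.606×10^-4 + 4.197 + 0.8723 + 0.005181 = 5.075 K/W
Q = ΔT/ΣR = (81.5 °C − 17.3 °C)/5.075 = 12.65 W
From the inner boundary to the phenolic foam/polyurethane foam interface, ΣR_partial = 4.198 K/W.
T_interface = T_in − Q·ΣR_partial = 81.5 °C − (12.65)(4.198) = 28.4 °C

T = 28.4 °C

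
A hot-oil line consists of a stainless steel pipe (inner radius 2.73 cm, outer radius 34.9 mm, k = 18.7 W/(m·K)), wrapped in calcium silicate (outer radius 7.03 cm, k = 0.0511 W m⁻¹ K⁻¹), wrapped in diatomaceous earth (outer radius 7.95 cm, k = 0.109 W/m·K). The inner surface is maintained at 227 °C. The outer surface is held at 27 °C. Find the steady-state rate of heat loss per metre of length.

Q' = 84.6 W/m

Treat each layer as a resistance in series:
  R'_stainless steel = ln(0.0349/0.0273)/(2πk) = 0.2456/(2π·18.7) = 0.002090 m·K/W
  R'_calcium silicate = ln(0.0703/0.0349)/(2πk) = 0.7003/(2π·0.0511) = 2.181 m·K/W
  R'_diatomaceous earth = ln(0.0795/0.0703)/(2πk) = 0.1230/(2π·0.109) = 0.1796 m·K/W
ΣR = 0.002090 + 2.181 + 0.1796 = 2.363 m·K/W
Q' = ΔT/ΣR = (227 °C − 27 °C)/2.363 = 84.6 W/m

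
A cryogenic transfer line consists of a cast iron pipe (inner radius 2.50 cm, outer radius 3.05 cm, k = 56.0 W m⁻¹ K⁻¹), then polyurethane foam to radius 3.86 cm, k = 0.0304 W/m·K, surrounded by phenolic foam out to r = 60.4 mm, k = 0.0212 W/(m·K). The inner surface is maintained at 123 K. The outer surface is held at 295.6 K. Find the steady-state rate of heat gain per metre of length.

Q' = 37.6 W/m

Series thermal resistances, inner to outer:
  R'_cast iron = ln(0.0305/0.0250)/(2πk) = 0.1989/(2π·56.0) = 5.651×10^-4 m·K/W
  R'_polyurethane foam = ln(0.0386/0.0305)/(2πk) = 0.2355/(2π·0.0304) = 1.233 m·K/W
  R'_phenolic foam = ln(0.0604/0.0386)/(2πk) = 0.4477/(2π·0.0212) = 3.361 m·K/W
ΣR = 5.651×10^-4 + 1.233 + 3.361 = 4.595 m·K/W
Q' = ΔT/ΣR = (123 K − 295.6 K)/4.595 = -37.6 W/m
(Negative Q' ⇒ heat flows inward; heat gain = 37.6 W/m.)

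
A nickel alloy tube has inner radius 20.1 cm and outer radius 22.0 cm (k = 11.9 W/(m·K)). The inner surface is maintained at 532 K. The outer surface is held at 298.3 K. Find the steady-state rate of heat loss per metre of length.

Q' = 2πk·ΔT/ln(r₂/r₁) = 2π × 11.9 × 233.7 / ln(0.220/0.201) = 1.93×10^5 W/m

Q' = 193 kW/m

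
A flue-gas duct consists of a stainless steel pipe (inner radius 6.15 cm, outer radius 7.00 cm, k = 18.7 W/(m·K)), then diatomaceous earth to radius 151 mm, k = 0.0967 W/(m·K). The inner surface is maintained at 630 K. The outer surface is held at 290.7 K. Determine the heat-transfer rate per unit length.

Resistance network (inner→outer):
  R'_stainless steel = ln(0.0700/0.0615)/(2πk) = 0.1295/(2π·18.7) = 0.001102 m·K/W
  R'_diatomaceous earth = ln(0.151/0.0700)/(2πk) = 0.7688/(2π·0.0967) = 1.265 m·K/W
ΣR = 0.001102 + 1.265 = 1.266 m·K/W
Q' = ΔT/ΣR = (630 K − 290.7 K)/1.266 = 268 W/m

Q' = 268 W/m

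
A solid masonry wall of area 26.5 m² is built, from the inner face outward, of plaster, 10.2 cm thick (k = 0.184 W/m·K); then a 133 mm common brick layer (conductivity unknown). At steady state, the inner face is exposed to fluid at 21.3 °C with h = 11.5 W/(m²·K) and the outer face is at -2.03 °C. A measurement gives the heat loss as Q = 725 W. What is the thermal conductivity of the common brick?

ΣR = ΔT/Q = |21.3 − -2.03|/725 = 0.03218 K/W
Known resistances:
  R_conv,in = 1/(hA) = 1/(11.5·26.5) = 0.003281 K/W
  R_plaster = L/(kA) = 0.102/(0.184·26.5) = 0.02092 K/W
R_common brick = ΣR − ΣR_known = 0.03218 − 0.02420 = 0.007980 K/W
L/(kA) = 0.007980 ⇒ k = 0.133/(0.007980·26.5) = 0.629 W/m·K

k = 0.629 W/m·K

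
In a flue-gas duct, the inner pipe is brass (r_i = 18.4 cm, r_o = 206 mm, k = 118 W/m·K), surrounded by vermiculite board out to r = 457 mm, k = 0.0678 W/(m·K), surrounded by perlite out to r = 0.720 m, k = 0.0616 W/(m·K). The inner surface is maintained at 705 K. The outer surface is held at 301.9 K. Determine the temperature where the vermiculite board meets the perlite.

Treat each layer as a resistance in series:
  R'_brass = ln(0.206/0.184)/(2πk) = 0.1129/(2π·118) = 1.523×10^-4 m·K/W
  R'_vermiculite board = ln(0.457/0.206)/(2πk) = 0.7968/(2π·0.0678) = 1.870 m·K/W
  R'_perlite = ln(0.720/0.457)/(2πk) = 0.4546/(2π·0.0616) = 1.174 m·K/W
ΣR = 1.523×10^-4 + 1.870 + 1.174 = 3.044 m·K/W
Q' = ΔT/ΣR = (705 K − 301.9 K)/3.044 = 132.4 W/m
From the inner boundary to the vermiculite board/perlite interface, ΣR_partial = 1.870 m·K/W.
T_interface = T_in − Q'·ΣR_partial = 705 K − (132.4)(1.870) = 457 K

T = 457 K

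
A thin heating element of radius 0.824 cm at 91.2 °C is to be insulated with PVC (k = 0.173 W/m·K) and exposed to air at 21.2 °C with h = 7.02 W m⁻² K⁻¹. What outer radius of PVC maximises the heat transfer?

r_cr = 2.46 cm

For a cylinder, r_cr = k_ins/h = 0.173/7.02 = 0.0246 m = 2.46 cm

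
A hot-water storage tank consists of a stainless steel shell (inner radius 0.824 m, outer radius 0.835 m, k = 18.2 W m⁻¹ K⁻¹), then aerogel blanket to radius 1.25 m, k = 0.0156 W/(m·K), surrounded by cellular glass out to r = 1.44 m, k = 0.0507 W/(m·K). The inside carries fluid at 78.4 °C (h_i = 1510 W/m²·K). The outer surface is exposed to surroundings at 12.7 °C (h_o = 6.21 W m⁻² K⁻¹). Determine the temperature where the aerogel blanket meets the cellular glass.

Treat each layer as a resistance in series:
  R_conv,in = 1/(4πr²h) = 1/(4π·0.824²·1510) = 7.762×10^-5 K/W
  R_stainless steel = (1/0.824 − 1/0.835)/(4πk) = 0.01599/(4π·18.2) = 6.990×10^-5 K/W
  R_aerogel blanket = (1/0.835 − 1/1.25)/(4πk) = 0.3976/(4π·0.0156) = 2.028 K/W
  R_cellular glass = (1/1.25 − 1/1.44)/(4πk) = 0.1056/(4π·0.0507) = 0.1657 K/W
  R_conv,out = 1/(4πr²h) = 1/(4π·1.44²·6.21) = 0.006180 K/W
ΣR = 7.762×10^-5 + 6.990×10^-5 + 2.028 + 0.1657 + 0.006180 = 2.200 K/W
Q = ΔT/ΣR = (78.4 °C − 12.7 °C)/2.200 = 29.86 W
From the inner boundary to the aerogel blanket/cellular glass interface, ΣR_partial = 2.028 K/W.
T_interface = T_in − Q·ΣR_partial = 78.4 °C − (29.86)(2.028) = 17.8 °C

T = 17.8 °C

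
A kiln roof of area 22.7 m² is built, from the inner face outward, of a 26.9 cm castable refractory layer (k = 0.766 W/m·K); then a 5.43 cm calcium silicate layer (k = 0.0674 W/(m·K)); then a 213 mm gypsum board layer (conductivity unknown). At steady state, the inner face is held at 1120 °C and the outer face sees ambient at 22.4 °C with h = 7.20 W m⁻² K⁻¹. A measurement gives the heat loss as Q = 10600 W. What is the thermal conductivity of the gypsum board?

k = 0.202 W/m·K

ΣR = ΔT/Q = |1120 − 22.4|/10600 = 0.1035 K/W
Known resistances:
  R_castable refractory = L/(kA) = 0.269/(0.766·22.7) = 0.01547 K/W
  R_calcium silicate = L/(kA) = 0.0543/(0.0674·22.7) = 0.03549 K/W
  R_conv,out = 1/(hA) = 1/(7.20·22.7) = 0.006118 K/W
R_gypsum board = ΣR − ΣR_known = 0.1035 − 0.05708 = 0.04642 K/W
L/(kA) = 0.04642 ⇒ k = 0.213/(0.04642·22.7) = 0.202 W/m·K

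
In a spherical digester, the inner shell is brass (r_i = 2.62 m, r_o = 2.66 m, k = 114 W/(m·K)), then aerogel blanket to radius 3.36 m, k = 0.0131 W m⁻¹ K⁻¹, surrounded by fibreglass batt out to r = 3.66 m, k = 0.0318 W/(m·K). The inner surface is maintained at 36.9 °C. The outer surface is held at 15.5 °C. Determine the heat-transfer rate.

Series thermal resistances, inner to outer:
  R_brass = (1/2.62 − 1/2.66)/(4πk) = 0.005740/(4π·114) = 4.006×10^-6 K/W
  R_aerogel blanket = (1/2.66 − 1/3.36)/(4πk) = 0.07832/(4π·0.0131) = 0.4758 K/W
  R_fibreglass batt = (1/3.36 − 1/3.66)/(4πk) = 0.02440/(4π·0.0318) = 0.06105 K/W
ΣR = 4.006×10^-6 + 0.4758 + 0.06105 = 0.5369 K/W
Q = ΔT/ΣR = (36.9 °C − 15.5 °C)/0.5369 = 39.9 W

Q = 39.9 W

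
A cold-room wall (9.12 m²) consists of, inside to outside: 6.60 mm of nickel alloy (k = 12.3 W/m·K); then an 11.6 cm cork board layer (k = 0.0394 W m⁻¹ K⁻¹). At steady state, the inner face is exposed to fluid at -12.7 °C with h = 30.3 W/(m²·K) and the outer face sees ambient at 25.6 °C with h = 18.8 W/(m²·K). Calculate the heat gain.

Series thermal resistances, inner to outer:
  R_conv,in = 1/(hA) = 1/(30.3·9.12) = 0.003619 K/W
  R_nickel alloy = L/(kA) = 0.00660/(12.3·9.12) = 5.884×10^-5 K/W
  R_cork board = L/(kA) = 0.116/(0.0394·9.12) = 0.3228 K/W
  R_conv,out = 1/(hA) = 1/(18.8·9.12) = 0.005832 K/W
ΣR = 0.003619 + 5.884×10^-5 + 0.3228 + 0.005832 = 0.3323 K/W
Q = ΔT/ΣR = (-12.7 °C − 25.6 °C)/0.3323 = -115 W
(Negative Q ⇒ heat flows inward; heat gain = 115 W.)

Q = 115 W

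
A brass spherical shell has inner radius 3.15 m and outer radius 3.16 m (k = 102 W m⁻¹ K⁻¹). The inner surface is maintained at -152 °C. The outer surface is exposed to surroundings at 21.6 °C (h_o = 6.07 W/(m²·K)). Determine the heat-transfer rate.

Resistance network (inner→outer):
  R_brass = (1/3.15 − 1/3.16)/(4πk) = 0.001005/(4π·102) = 7.838×10^-7 K/W
  R_conv,out = 1/(4πr²h) = 1/(4π·3.16²·6.07) = 0.001313 K/W
ΣR = 7.838×10^-7 + 0.001313 = 0.001314 K/W
Q = ΔT/ΣR = (-152 °C − 21.6 °C)/0.001314 = -1.32×10^5 W
(Negative Q ⇒ heat flows inward; heat gain = 1.32×10^5 W.)

Q = 1.32×10^5 W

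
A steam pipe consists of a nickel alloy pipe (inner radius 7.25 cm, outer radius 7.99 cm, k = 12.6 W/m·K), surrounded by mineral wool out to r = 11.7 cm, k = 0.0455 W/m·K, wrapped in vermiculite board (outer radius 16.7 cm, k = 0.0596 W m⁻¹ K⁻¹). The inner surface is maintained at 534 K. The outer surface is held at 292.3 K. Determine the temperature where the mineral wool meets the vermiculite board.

T = 393 K

Resistance network (inner→outer):
  R'_nickel alloy = ln(0.0799/0.0725)/(2πk) = 0.09719/(2π·12.6) = 0.001228 m·K/W
  R'_mineral wool = ln(0.117/0.0799)/(2πk) = 0.3814/(2π·0.0455) = 1.334 m·K/W
  R'_vermiculite board = ln(0.167/0.117)/(2πk) = 0.3558/(2π·0.0596) = 0.9502 m·K/W
ΣR = 0.001228 + 1.334 + 0.9502 = 2.285 m·K/W
Q' = ΔT/ΣR = (534 K − 292.3 K)/2.285 = 105.8 W/m
From the inner boundary to the mineral wool/vermiculite board interface, ΣR_partial = 1.335 m·K/W.
T_interface = T_in − Q'·ΣR_partial = 534 K − (105.8)(1.335) = 393 K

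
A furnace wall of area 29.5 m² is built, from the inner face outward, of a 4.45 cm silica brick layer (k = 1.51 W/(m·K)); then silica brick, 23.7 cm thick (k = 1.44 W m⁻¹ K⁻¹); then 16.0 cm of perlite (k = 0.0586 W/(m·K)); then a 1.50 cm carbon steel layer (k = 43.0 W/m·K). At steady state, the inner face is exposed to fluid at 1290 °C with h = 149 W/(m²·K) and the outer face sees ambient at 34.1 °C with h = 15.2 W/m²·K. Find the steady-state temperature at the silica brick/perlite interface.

T = 1206 °C

Series thermal resistances, inner to outer:
  R_conv,in = 1/(hA) = 1/(149·29.5) = 2.275×10^-4 K/W
  R_silica brick = L/(kA) = 0.0445/(1.51·29.5) = 9.990×10^-4 K/W
  R_silica brick = L/(kA) = 0.237/(1.44·29.5) = 0.005579 K/W
  R_perlite = L/(kA) = 0.160/(0.0586·29.5) = 0.09256 K/W
  R_carbon steel = L/(kA) = 0.0150/(43.0·29.5) = 1.182×10^-5 K/W
  R_conv,out = 1/(hA) = 1/(15.2·29.5) = 0.002230 K/W
ΣR = 2.275×10^-4 + 9.990×10^-4 + 0.005579 + 0.09256 + 1.182×10^-5 + 0.002230 = 0.1016 K/W
Q = ΔT/ΣR = (1290 °C − 34.1 °C)/0.1016 = 12360 W
From the inner boundary to the silica brick/perlite interface, ΣR_partial = 0.006805 K/W.
T_interface = T_in − Q·ΣR_partial = 1290 °C − (12360)(0.006805) = 1206 °C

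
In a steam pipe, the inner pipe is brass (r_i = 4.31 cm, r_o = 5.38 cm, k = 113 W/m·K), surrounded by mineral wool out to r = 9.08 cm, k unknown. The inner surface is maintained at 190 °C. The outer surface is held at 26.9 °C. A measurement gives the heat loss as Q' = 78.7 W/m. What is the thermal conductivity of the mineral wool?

ΣR = ΔT/Q' = |190 − 26.9|/78.7 = 2.072 m·K/W
Known resistances:
  R'_brass = ln(0.0538/0.0431)/(2πk) = 0.2218/(2π·113) = 3.123×10^-4 m·K/W
R_mineral wool = ΣR − ΣR_known = 2.072 − 3.123×10^-4 = 2.072 m·K/W
ln(r₂/r₁)/(2πk) = 2.072 ⇒ k = 0.5234/(2π·2.072) = 0.0402 W/m·K

k = 0.0402 W/m·K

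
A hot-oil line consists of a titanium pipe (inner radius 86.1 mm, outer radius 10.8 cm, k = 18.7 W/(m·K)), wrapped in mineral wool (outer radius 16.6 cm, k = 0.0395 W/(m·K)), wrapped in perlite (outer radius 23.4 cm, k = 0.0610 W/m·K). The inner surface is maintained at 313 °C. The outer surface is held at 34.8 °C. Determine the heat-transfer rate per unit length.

Resistance network (inner→outer):
  R'_titanium = ln(0.108/0.0861)/(2πk) = 0.2266/(2π·18.7) = 0.001929 m·K/W
  R'_mineral wool = ln(0.166/0.108)/(2πk) = 0.4299/(2π·0.0395) = 1.732 m·K/W
  R'_perlite = ln(0.234/0.166)/(2πk) = 0.3433/(2π·0.0610) = 0.8958 m·K/W
ΣR = 0.001929 + 1.732 + 0.8958 = 2.630 m·K/W
Q' = ΔT/ΣR = (313 °C − 34.8 °C)/2.630 = 106 W/m

Q' = 106 W/m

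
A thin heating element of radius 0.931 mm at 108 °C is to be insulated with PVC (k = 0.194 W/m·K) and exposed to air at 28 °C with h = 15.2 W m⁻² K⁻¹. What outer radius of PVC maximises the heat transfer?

r_cr = 1.28 cm

For a cylinder, r_cr = k_ins/h = 0.194/15.2 = 0.0128 m = 1.28 cm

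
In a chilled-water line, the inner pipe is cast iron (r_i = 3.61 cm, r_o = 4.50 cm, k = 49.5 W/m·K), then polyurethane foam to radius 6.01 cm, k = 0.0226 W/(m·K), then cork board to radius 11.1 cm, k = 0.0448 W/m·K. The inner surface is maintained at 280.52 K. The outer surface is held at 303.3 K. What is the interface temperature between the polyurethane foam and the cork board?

T = 291.5 K

Treat each layer as a resistance in series:
  R'_cast iron = ln(0.0450/0.0361)/(2πk) = 0.2204/(2π·49.5) = 7.085×10^-4 m·K/W
  R'_polyurethane foam = ln(0.0601/0.0450)/(2πk) = 0.2893/(2π·0.0226) = 2.038 m·K/W
  R'_cork board = ln(0.111/0.0601)/(2πk) = 0.6135/(2π·0.0448) = 2.180 m·K/W
ΣR = 7.085×10^-4 + 2.038 + 2.180 = 4.219 m·K/W
Q' = ΔT/ΣR = (280.52 K − 303.3 K)/4.219 = -5.399 W/m
From the inner boundary to the polyurethane foam/cork board interface, ΣR_partial = 2.039 m·K/W.
T_interface = T_in − Q'·ΣR_partial = 280.52 K − (-5.399)(2.039) = 291.5 K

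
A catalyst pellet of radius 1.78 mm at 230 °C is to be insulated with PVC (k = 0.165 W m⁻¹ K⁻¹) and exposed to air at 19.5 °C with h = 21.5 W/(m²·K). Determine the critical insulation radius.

r_cr = 1.53 cm

For a sphere, r_cr = 2k_ins/h = 2·0.165/21.5 = 0.0153 m = 1.53 cm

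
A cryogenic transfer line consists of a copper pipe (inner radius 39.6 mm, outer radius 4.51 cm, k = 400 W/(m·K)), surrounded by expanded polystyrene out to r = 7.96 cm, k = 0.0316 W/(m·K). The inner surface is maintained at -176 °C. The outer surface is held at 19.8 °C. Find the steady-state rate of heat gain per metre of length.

Q' = 68.4 W/m

Resistance network (inner→outer):
  R'_copper = ln(0.0451/0.0396)/(2πk) = 0.1301/(2π·400) = 5.175×10^-5 m·K/W
  R'_expanded polystyrene = ln(0.0796/0.0451)/(2πk) = 0.5681/(2π·0.0316) = 2.861 m·K/W
ΣR = 5.175×10^-5 + 2.861 = 2.861 m·K/W
Q' = ΔT/ΣR = (-176 °C − 19.8 °C)/2.861 = -68.4 W/m
(Negative Q' ⇒ heat flows inward; heat gain = 68.4 W/m.)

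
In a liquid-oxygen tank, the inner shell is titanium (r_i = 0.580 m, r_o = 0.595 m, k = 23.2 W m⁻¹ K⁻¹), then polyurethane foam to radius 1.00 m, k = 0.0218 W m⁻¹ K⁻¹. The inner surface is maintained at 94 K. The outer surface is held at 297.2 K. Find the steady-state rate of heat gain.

Series thermal resistances, inner to outer:
  R_titanium = (1/0.580 − 1/0.595)/(4πk) = 0.04347/(4π·23.2) = 1.491×10^-4 K/W
  R_polyurethane foam = (1/0.595 − 1/1.00)/(4πk) = 0.6807/(4π·0.0218) = 2.485 K/W
ΣR = 1.491×10^-4 + 2.485 = 2.485 K/W
Q = ΔT/ΣR = (94 K − 297.2 K)/2.485 = -81.8 W
(Negative Q ⇒ heat flows inward; heat gain = 81.8 W.)

Q = 81.8 W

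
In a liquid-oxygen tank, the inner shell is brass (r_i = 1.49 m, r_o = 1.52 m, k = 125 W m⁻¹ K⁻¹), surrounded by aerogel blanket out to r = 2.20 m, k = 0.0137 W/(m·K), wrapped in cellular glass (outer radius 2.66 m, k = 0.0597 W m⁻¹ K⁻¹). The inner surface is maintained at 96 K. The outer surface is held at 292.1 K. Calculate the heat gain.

Resistance network (inner→outer):
  R_brass = (1/1.49 − 1/1.52)/(4πk) = 0.01325/(4π·125) = 8.433×10^-6 K/W
  R_aerogel blanket = (1/1.52 − 1/2.20)/(4πk) = 0.2033/(4π·0.0137) = 1.181 K/W
  R_cellular glass = (1/2.20 − 1/2.66)/(4πk) = 0.07861/(4π·0.0597) = 0.1048 K/W
ΣR = 8.433×10^-6 + 1.181 + 0.1048 = 1.286 K/W
Q = ΔT/ΣR = (96 K − 292.1 K)/1.286 = -152 W
(Negative Q ⇒ heat flows inward; heat gain = 152 W.)

Q = 152 W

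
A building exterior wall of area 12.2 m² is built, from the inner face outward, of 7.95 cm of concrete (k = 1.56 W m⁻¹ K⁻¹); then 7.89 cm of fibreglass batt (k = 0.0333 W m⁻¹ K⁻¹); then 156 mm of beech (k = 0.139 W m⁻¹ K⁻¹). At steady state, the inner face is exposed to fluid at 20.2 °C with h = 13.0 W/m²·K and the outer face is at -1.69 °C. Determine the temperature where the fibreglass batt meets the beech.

Series thermal resistances, inner to outer:
  R_conv,in = 1/(hA) = 1/(13.0·12.2) = 0.006305 K/W
  R_concrete = L/(kA) = 0.0795/(1.56·12.2) = 0.004177 K/W
  R_fibreglass batt = L/(kA) = 0.0789/(0.0333·12.2) = 0.1942 K/W
  R_beech = L/(kA) = 0.156/(0.139·12.2) = 0.09199 K/W
ΣR = 0.006305 + 0.004177 + 0.1942 + 0.09199 = 0.2967 K/W
Q = ΔT/ΣR = (20.2 °C − -1.69 °C)/0.2967 = 73.78 W
From the inner boundary to the fibreglass batt/beech interface, ΣR_partial = 0.2047 K/W.
T_interface = T_in − Q·ΣR_partial = 20.2 °C − (73.78)(0.2047) = 5.10 °C

T = 5.10 °C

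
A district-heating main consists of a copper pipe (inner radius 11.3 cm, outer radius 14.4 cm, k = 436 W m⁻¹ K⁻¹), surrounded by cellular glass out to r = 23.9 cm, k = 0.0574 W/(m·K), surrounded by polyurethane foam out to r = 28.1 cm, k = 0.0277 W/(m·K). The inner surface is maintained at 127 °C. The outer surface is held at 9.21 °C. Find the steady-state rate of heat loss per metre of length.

Q' = 50.4 W/m

Resistance network (inner→outer):
  R'_copper = ln(0.144/0.113)/(2πk) = 0.2424/(2π·436) = 8.849×10^-5 m·K/W
  R'_cellular glass = ln(0.239/0.144)/(2πk) = 0.5067/(2π·0.0574) = 1.405 m·K/W
  R'_polyurethane foam = ln(0.281/0.239)/(2πk) = 0.1619/(2π·0.0277) = 0.9302 m·K/W
ΣR = 8.849×10^-5 + 1.405 + 0.9302 = 2.335 m·K/W
Q' = ΔT/ΣR = (127 °C − 9.21 °C)/2.335 = 50.4 W/m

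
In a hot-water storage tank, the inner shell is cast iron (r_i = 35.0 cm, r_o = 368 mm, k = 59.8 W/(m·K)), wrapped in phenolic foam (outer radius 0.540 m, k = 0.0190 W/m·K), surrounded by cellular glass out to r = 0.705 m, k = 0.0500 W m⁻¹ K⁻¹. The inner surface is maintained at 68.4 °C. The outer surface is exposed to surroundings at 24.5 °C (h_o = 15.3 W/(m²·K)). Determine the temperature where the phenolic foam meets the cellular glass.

Treat each layer as a resistance in series:
  R_cast iron = (1/0.350 − 1/0.368)/(4πk) = 0.1398/(4π·59.8) = 1.860×10^-4 K/W
  R_phenolic foam = (1/0.368 − 1/0.540)/(4πk) = 0.8655/(4π·0.0190) = 3.625 K/W
  R_cellular glass = (1/0.540 − 1/0.705)/(4πk) = 0.4334/(4π·0.0500) = 0.6898 K/W
  R_conv,out = 1/(4πr²h) = 1/(4π·0.705²·15.3) = 0.01046 K/W
ΣR = 1.860×10^-4 + 3.625 + 0.6898 + 0.01046 = 4.325 K/W
Q = ΔT/ΣR = (68.4 °C − 24.5 °C)/4.325 = 10.15 W
From the inner boundary to the phenolic foam/cellular glass interface, ΣR_partial = 3.625 K/W.
T_interface = T_in − Q·ΣR_partial = 68.4 °C − (10.15)(3.625) = 31.6 °C

T = 31.6 °C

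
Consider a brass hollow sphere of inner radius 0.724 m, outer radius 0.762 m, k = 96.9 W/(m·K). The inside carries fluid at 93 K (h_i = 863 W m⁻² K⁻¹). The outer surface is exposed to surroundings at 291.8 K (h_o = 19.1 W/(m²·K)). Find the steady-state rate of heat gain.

Q = 26.8 kW

Series thermal resistances, inner to outer:
  R_conv,in = 1/(4πr²h) = 1/(4π·0.724²·863) = 1.759×10^-4 K/W
  R_brass = (1/0.724 − 1/0.762)/(4πk) = 0.06888/(4π·96.9) = 5.657×10^-5 K/W
  R_conv,out = 1/(4πr²h) = 1/(4π·0.762²·19.1) = 0.007175 K/W
ΣR = 1.759×10^-4 + 5.657×10^-5 + 0.007175 = 0.007407 K/W
Q = ΔT/ΣR = (93 K − 291.8 K)/0.007407 = -26800 W
(Negative Q ⇒ heat flows inward; heat gain = 26800 W.)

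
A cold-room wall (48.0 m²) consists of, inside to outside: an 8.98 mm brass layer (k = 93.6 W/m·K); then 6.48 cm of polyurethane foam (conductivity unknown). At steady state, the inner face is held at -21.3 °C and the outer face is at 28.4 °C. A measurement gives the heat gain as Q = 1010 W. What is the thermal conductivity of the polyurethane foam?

k = 0.0274 W/m·K

ΣR = ΔT/Q = |-21.3 − 28.4|/1010 = 0.04921 K/W
Known resistances:
  R_brass = L/(kA) = 0.00898/(93.6·48.0) = 1.999×10^-6 K/W
R_polyurethane foam = ΣR − ΣR_known = 0.04921 − 1.999×10^-6 = 0.04921 K/W
L/(kA) = 0.04921 ⇒ k = 0.0648/(0.04921·48.0) = 0.0274 W/m·K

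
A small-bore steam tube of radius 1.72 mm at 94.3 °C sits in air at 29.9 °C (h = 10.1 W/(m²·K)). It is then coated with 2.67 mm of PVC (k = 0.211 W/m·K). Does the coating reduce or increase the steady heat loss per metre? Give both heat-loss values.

increases: 7.03 → 15.0 W/m

Critical radius for a cylinder: r_cr = k/h = 0.0209 m = 2.09 cm.
Outer radius after coating: r₂ = 0.00172 + 0.00267 = 0.00439 m.
Since r₁ < r_cr and r₂ ≤ r_cr, the coating moves toward the maximum at r_cr — heat loss rises.
Bare: R = 1/(2πr₁h) = 9.162 m·K/W; Q = 64.4/9.162 = 7.03 W/m.
Coated: R = R_cond + R_conv = 4.296 m·K/W; Q = 64.4/4.296 = 15.0 W/m.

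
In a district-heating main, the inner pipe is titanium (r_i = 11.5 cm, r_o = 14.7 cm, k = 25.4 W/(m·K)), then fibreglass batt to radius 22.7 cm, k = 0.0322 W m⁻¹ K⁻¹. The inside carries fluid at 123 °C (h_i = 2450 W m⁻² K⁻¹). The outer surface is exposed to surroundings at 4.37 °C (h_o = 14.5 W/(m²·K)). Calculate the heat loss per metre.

Q' = 54.0 W/m

Series thermal resistances, inner to outer:
  R'_conv,in = 1/(2πr h) = 1/(2π·0.115·2450) = 5.649×10^-4 m·K/W
  R'_titanium = ln(0.147/0.115)/(2πk) = 0.2455/(2π·25.4) = 0.001538 m·K/W
  R'_fibreglass batt = ln(0.227/0.147)/(2πk) = 0.4345/(2π·0.0322) = 2.148 m·K/W
  R'_conv,out = 1/(2πr h) = 1/(2π·0.227·14.5) = 0.04835 m·K/W
ΣR = 5.649×10^-4 + 0.001538 + 2.148 + 0.04835 = 2.198 m·K/W
Q' = ΔT/ΣR = (123 °C − 4.37 °C)/2.198 = 54.0 W/m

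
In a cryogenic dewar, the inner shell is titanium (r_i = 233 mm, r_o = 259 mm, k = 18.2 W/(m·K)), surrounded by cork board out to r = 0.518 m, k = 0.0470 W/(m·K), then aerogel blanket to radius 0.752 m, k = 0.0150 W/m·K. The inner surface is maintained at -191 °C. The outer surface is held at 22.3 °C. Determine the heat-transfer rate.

Q = 33.0 W

Series thermal resistances, inner to outer:
  R_titanium = (1/0.233 − 1/0.259)/(4πk) = 0.4308/(4π·18.2) = 0.001884 K/W
  R_cork board = (1/0.259 − 1/0.518)/(4πk) = 1.931/(4π·0.0470) = 3.269 K/W
  R_aerogel blanket = (1/0.518 − 1/0.752)/(4πk) = 0.6007/(4π·0.0150) = 3.187 K/W
ΣR = 0.001884 + 3.269 + 3.187 = 6.458 K/W
Q = ΔT/ΣR = (-191 °C − 22.3 °C)/6.458 = -33.0 W
(Negative Q ⇒ heat flows inward; heat gain = 33.0 W.)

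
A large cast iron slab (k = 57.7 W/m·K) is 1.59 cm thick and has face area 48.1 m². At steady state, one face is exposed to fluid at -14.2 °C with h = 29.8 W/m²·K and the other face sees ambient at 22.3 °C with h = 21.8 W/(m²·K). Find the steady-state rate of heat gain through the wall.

Series thermal resistances, inner to outer:
  R_conv,in = 1/(hA) = 1/(29.8·48.1) = 6.977×10^-4 K/W
  R_cast iron = L/(kA) = 0.0159/(57.7·48.1) = 5.729×10^-6 K/W
  R_conv,out = 1/(hA) = 1/(21.8·48.1) = 9.537×10^-4 K/W
ΣR = 6.977×10^-4 + 5.729×10^-6 + 9.537×10^-4 = 0.001657 K/W
Q = ΔT/ΣR = (-14.2 °C − 22.3 °C)/0.001657 = -22000 W
(Negative Q ⇒ heat flows inward; heat gain = 22000 W.)

Q = 22.0 kW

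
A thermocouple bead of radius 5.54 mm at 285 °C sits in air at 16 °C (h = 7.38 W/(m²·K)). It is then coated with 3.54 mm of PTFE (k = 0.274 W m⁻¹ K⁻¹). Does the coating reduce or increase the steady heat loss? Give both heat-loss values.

increases: 0.766 → 1.78 W

Critical radius for a sphere: r_cr = 2k/h = 0.0743 m = 7.43 cm.
Outer radius after coating: r₂ = 0.00554 + 0.00354 = 0.00908 m.
Since r₁ < r_cr and r₂ ≤ r_cr, the coating moves toward the maximum at r_cr — heat loss rises.
Bare: R = 1/(4πr₁²h) = 351.3 K/W; Q = 269/351.3 = 0.766 W.
Coated: R = R_cond + R_conv = 151.2 K/W; Q = 269/151.2 = 1.78 W.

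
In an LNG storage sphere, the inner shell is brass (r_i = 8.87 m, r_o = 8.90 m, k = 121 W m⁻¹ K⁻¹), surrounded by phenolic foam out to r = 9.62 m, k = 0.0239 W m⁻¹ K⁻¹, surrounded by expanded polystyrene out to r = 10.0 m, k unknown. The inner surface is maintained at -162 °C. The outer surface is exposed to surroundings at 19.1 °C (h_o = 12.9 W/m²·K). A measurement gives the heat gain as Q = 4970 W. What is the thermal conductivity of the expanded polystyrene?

k = 0.0375 W/m·K

ΣR = ΔT/Q = |-162 − 19.1|/4970 = 0.03644 K/W
Known resistances:
  R_brass = (1/8.87 − 1/8.90)/(4πk) = 3.800×10^-4/(4π·121) = 2.499×10^-7 K/W
  R_phenolic foam = (1/8.90 − 1/9.62)/(4πk) = 0.008409/(4π·0.0239) = 0.02800 K/W
  R_conv,out = 1/(4πr²h) = 1/(4π·10.0²·12.9) = 6.169×10^-5 K/W
R_expanded polystyrene = ΣR − ΣR_known = 0.03644 − 0.02806 = 0.008380 K/W
(1/r₁−1/r₂)/(4πk) = 0.008380 ⇒ k = 0.003950/(4π·0.008380) = 0.0375 W/m·K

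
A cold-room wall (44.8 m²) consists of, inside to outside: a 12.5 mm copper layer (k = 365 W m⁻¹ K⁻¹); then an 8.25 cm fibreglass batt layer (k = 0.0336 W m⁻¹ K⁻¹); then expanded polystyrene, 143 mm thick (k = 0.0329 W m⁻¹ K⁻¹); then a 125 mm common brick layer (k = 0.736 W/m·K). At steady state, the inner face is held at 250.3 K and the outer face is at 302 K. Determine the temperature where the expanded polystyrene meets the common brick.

Treat each layer as a resistance in series:
  R_copper = L/(kA) = 0.0125/(365·44.8) = 7.644×10^-7 K/W
  R_fibreglass batt = L/(kA) = 0.0825/(0.0336·44.8) = 0.05481 K/W
  R_expanded polystyrene = L/(kA) = 0.143/(0.0329·44.8) = 0.09702 K/W
  R_common brick = L/(kA) = 0.125/(0.736·44.8) = 0.003791 K/W
ΣR = 7.644×10^-7 + 0.05481 + 0.09702 + 0.003791 = 0.1556 K/W
Q = ΔT/ΣR = (250.3 K − 302 K)/0.1556 = -332.3 W
From the inner boundary to the expanded polystyrene/common brick interface, ΣR_partial = 0.1518 K/W.
T_interface = T_in − Q·ΣR_partial = 250.3 K − (-332.3)(0.1518) = 300.7 K

T = 300.7 K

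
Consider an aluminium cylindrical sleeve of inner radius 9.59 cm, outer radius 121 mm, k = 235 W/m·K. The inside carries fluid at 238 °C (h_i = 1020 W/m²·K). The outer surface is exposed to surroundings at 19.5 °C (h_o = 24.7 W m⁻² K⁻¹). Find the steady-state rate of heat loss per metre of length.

Q' = 3.97 kW/m

Series thermal resistances, inner to outer:
  R'_conv,in = 1/(2πr h) = 1/(2π·0.0959·1020) = 0.001627 m·K/W
  R'_aluminium = ln(0.121/0.0959)/(2πk) = 0.2325/(2π·235) = 1.575×10^-4 m·K/W
  R'_conv,out = 1/(2πr h) = 1/(2π·0.121·24.7) = 0.05325 m·K/W
ΣR = 0.001627 + 1.575×10^-4 + 0.05325 = 0.05503 m·K/W
Q' = ΔT/ΣR = (238 °C − 19.5 °C)/0.05503 = 3970 W/m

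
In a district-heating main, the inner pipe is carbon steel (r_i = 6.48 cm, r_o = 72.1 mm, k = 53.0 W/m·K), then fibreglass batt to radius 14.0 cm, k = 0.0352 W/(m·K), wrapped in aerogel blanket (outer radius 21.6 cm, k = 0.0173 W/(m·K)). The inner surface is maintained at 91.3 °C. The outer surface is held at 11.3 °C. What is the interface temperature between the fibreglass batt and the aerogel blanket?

Treat each layer as a resistance in series:
  R'_carbon steel = ln(0.0721/0.0648)/(2πk) = 0.1067/(2π·53.0) = 3.206×10^-4 m·K/W
  R'_fibreglass batt = ln(0.140/0.0721)/(2πk) = 0.6636/(2π·0.0352) = 3.000 m·K/W
  R'_aerogel blanket = ln(0.216/0.140)/(2πk) = 0.4336/(2π·0.0173) = 3.989 m·K/W
ΣR = 3.206×10^-4 + 3.000 + 3.989 = 6.989 m·K/W
Q' = ΔT/ΣR = (91.3 °C − 11.3 °C)/6.989 = 11.45 W/m
From the inner boundary to the fibreglass batt/aerogel blanket interface, ΣR_partial = 3.000 m·K/W.
T_interface = T_in − Q'·ΣR_partial = 91.3 °C − (11.45)(3.000) = 57.0 °C

T = 57.0 °C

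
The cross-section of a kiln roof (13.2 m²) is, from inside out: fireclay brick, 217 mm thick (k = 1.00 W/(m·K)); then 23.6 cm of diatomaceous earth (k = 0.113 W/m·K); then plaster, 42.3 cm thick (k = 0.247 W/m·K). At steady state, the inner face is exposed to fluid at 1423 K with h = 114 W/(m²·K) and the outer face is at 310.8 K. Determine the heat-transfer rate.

Q = 3.65 kW

Treat each layer as a resistance in series:
  R_conv,in = 1/(hA) = 1/(114·13.2) = 6.645×10^-4 K/W
  R_fireclay brick = L/(kA) = 0.217/(1.00·13.2) = 0.01644 K/W
  R_diatomaceous earth = L/(kA) = 0.236/(0.113·13.2) = 0.1582 K/W
  R_plaster = L/(kA) = 0.423/(0.247·13.2) = 0.1297 K/W
ΣR = 6.645×10^-4 + 0.01644 + 0.1582 + 0.1297 = 0.3050 K/W
Q = ΔT/ΣR = (1423 K − 310.8 K)/0.3050 = 3650 W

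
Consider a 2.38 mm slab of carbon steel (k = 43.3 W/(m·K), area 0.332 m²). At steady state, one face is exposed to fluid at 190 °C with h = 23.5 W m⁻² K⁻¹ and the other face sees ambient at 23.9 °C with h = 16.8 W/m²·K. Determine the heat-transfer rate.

Resistance network (inner→outer):
  R_conv,in = 1/(hA) = 1/(23.5·0.332) = 0.1282 K/W
  R_carbon steel = L/(kA) = 0.00238/(43.3·0.332) = 1.656×10^-4 K/W
  R_conv,out = 1/(hA) = 1/(16.8·0.332) = 0.1793 K/W
ΣR = 0.1282 + 1.656×10^-4 + 0.1793 = 0.3077 K/W
Q = ΔT/ΣR = (190 °C − 23.9 °C)/0.3077 = 540 W

Q = 540 W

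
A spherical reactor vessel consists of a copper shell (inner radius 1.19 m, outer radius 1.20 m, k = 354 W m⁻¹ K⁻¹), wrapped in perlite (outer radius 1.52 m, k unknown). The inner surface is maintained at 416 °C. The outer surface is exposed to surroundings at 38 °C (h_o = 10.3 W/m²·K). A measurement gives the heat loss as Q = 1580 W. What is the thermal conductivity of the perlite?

k = 0.0592 W/m·K

ΣR = ΔT/Q = |416 − 38|/1580 = 0.2392 K/W
Known resistances:
  R_copper = (1/1.19 − 1/1.20)/(4πk) = 0.007003/(4π·354) = 1.574×10^-6 K/W
  R_conv,out = 1/(4πr²h) = 1/(4π·1.52²·10.3) = 0.003344 K/W
R_perlite = ΣR − ΣR_known = 0.2392 − 0.003346 = 0.2359 K/W
(1/r₁−1/r₂)/(4πk) = 0.2359 ⇒ k = 0.1754/(4π·0.2359) = 0.0592 W/m·K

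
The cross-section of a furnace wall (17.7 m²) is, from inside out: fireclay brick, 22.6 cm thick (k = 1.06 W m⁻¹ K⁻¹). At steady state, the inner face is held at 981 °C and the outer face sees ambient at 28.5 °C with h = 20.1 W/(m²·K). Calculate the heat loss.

Series thermal resistances, inner to outer:
  R_fireclay brick = L/(kA) = 0.226/(1.06·17.7) = 0.01205 K/W
  R_conv,out = 1/(hA) = 1/(20.1·17.7) = 0.002811 K/W
ΣR = 0.01205 + 0.002811 = 0.01486 K/W
Q = ΔT/ΣR = (981 °C − 28.5 °C)/0.01486 = 64100 W

Q = 64.1 kW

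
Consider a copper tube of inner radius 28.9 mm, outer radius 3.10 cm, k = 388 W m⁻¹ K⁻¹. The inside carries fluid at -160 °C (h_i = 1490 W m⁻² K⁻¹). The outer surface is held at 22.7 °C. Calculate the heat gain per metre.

Resistance network (inner→outer):
  R'_conv,in = 1/(2πr h) = 1/(2π·0.0289·1490) = 0.003696 m·K/W
  R'_copper = ln(0.0310/0.0289)/(2πk) = 0.07015/(2π·388) = 2.877×10^-5 m·K/W
ΣR = 0.003696 + 2.877×10^-5 = 0.003725 m·K/W
Q' = ΔT/ΣR = (-160 °C − 22.7 °C)/0.003725 = -49000 W/m
(Negative Q' ⇒ heat flows inward; heat gain = 49000 W/m.)

Q' = 49.0 kW/m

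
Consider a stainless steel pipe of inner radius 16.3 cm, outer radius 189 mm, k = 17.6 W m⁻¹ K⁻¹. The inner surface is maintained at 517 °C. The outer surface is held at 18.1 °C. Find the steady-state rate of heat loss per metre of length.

Q' = 373 kW/m

Q' = 2πk·ΔT/ln(r₂/r₁) = 2π × 17.6 × 498.9 / ln(0.189/0.163) = 3.73×10^5 W/m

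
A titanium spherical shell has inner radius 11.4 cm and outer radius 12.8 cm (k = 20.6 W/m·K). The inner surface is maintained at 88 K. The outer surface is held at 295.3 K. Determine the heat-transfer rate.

Q = 4πk·ΔT/(1/r₁ − 1/r₂) = 4π × 20.6 × 207.3 / (1/0.114 − 1/0.128) = 55900 W

Q = 55.9 kW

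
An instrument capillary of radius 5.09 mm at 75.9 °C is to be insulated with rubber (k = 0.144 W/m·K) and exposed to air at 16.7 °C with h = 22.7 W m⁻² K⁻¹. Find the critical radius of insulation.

r_cr = 0.634 cm

For a cylinder, r_cr = k_ins/h = 0.144/22.7 = 0.00634 m = 0.634 cm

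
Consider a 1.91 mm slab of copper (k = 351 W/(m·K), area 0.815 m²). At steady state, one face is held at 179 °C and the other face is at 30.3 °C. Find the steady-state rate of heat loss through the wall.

Q = kA·ΔT/L = 351 × 0.815 × |179 °C − 30.3 °C| / 0.00191 = 2.23×10^7 W

Q = 2.23×10^7 W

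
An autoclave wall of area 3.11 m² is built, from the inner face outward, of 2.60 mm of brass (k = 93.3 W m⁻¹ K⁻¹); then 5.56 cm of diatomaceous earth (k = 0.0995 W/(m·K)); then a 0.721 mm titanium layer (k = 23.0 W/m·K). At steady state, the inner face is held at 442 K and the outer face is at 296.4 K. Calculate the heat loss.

Treat each layer as a resistance in series:
  R_brass = L/(kA) = 0.00260/(93.3·3.11) = 8.960×10^-6 K/W
  R_diatomaceous earth = L/(kA) = 0.0556/(0.0995·3.11) = 0.1797 K/W
  R_titanium = L/(kA) = 7.21×10^-4/(23.0·3.11) = 1.008×10^-5 K/W
ΣR = 8.960×10^-6 + 0.1797 + 1.008×10^-5 = 0.1797 K/W
Q = ΔT/ΣR = (442 K − 296.4 K)/0.1797 = 810 W

Q = 810 W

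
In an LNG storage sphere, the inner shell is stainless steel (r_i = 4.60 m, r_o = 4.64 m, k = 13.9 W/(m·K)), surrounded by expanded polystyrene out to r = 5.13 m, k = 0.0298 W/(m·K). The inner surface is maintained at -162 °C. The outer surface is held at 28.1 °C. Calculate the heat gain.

Q = 3.46 kW

Series thermal resistances, inner to outer:
  R_stainless steel = (1/4.60 − 1/4.64)/(4πk) = 0.001874/(4π·13.9) = 1.073×10^-5 K/W
  R_expanded polystyrene = (1/4.64 − 1/5.13)/(4πk) = 0.02059/(4π·0.0298) = 0.05497 K/W
ΣR = 1.073×10^-5 + 0.05497 = 0.05498 K/W
Q = ΔT/ΣR = (-162 °C − 28.1 °C)/0.05498 = -3460 W
(Negative Q ⇒ heat flows inward; heat gain = 3460 W.)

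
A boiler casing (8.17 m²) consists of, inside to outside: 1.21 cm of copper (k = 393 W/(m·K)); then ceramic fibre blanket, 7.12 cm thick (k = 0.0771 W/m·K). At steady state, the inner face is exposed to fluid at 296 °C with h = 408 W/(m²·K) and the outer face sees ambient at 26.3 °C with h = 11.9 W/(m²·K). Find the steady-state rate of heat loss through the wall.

Q = 2.18 kW

Series thermal resistances, inner to outer:
  R_conv,in = 1/(hA) = 1/(408·8.17) = 3.000×10^-4 K/W
  R_copper = L/(kA) = 0.0121/(393·8.17) = 3.769×10^-6 K/W
  R_ceramic fibre blanket = L/(kA) = 0.0712/(0.0771·8.17) = 0.1130 K/W
  R_conv,out = 1/(hA) = 1/(11.9·8.17) = 0.01029 K/W
ΣR = 3.000×10^-4 + 3.769×10^-6 + 0.1130 + 0.01029 = 0.1236 K/W
Q = ΔT/ΣR = (296 °C − 26.3 °C)/0.1236 = 2180 W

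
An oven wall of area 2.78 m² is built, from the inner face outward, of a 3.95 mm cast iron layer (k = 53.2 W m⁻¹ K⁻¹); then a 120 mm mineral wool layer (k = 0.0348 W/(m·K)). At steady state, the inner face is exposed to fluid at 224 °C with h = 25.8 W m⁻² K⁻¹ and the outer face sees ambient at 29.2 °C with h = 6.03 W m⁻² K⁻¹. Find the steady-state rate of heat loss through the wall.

Q = 148 W

Treat each layer as a resistance in series:
  R_conv,in = 1/(hA) = 1/(25.8·2.78) = 0.01394 K/W
  R_cast iron = L/(kA) = 0.00395/(53.2·2.78) = 2.671×10^-5 K/W
  R_mineral wool = L/(kA) = 0.120/(0.0348·2.78) = 1.240 K/W
  R_conv,out = 1/(hA) = 1/(6.03·2.78) = 0.05965 K/W
ΣR = 0.01394 + 2.671×10^-5 + 1.240 + 0.05965 = 1.314 K/W
Q = ΔT/ΣR = (224 °C − 29.2 °C)/1.314 = 148 W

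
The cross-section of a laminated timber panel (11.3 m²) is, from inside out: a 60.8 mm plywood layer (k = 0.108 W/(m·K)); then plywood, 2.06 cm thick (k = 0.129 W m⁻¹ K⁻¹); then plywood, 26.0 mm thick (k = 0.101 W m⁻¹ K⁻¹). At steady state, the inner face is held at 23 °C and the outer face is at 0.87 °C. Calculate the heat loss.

Resistance network (inner→outer):
  R_plywood = L/(kA) = 0.0608/(0.108·11.3) = 0.04982 K/W
  R_plywood = L/(kA) = 0.0206/(0.129·11.3) = 0.01413 K/W
  R_plywood = L/(kA) = 0.0260/(0.101·11.3) = 0.02278 K/W
ΣR = 0.04982 + 0.01413 + 0.02278 = 0.08673 K/W
Q = ΔT/ΣR = (23 °C − 0.87 °C)/0.08673 = 255 W

Q = 255 W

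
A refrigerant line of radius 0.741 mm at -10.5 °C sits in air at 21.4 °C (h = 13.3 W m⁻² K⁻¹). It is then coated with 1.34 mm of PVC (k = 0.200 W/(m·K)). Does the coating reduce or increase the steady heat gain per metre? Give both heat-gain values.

increases: 1.98 → 4.85 W/m

Critical radius for a cylinder: r_cr = k/h = 0.0150 m = 1.50 cm.
Outer radius after coating: r₂ = 7.41×10^-4 + 0.00134 = 0.002081 m.
Since r₁ < r_cr and r₂ ≤ r_cr, the coating moves toward the maximum at r_cr — heat gain rises.
Bare: R = 1/(2πr₁h) = 16.15 m·K/W; Q = 31.9/16.15 = 1.98 W/m.
Coated: R = R_cond + R_conv = 6.572 m·K/W; Q = 31.9/6.572 = 4.85 W/m.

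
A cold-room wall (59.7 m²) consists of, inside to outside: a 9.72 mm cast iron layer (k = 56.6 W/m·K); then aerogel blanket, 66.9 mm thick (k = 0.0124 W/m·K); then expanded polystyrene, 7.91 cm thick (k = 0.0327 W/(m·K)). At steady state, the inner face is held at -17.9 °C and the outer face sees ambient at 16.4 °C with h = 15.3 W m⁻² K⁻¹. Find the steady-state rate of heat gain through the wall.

Q = 260 W

Resistance network (inner→outer):
  R_cast iron = L/(kA) = 0.00972/(56.6·59.7) = 2.877×10^-6 K/W
  R_aerogel blanket = L/(kA) = 0.0669/(0.0124·59.7) = 0.09037 K/W
  R_expanded polystyrene = L/(kA) = 0.0791/(0.0327·59.7) = 0.04052 K/W
  R_conv,out = 1/(hA) = 1/(15.3·59.7) = 0.001095 K/W
ΣR = 2.877×10^-6 + 0.09037 + 0.04052 + 0.001095 = 0.1320 K/W
Q = ΔT/ΣR = (-17.9 °C − 16.4 °C)/0.1320 = -260 W
(Negative Q ⇒ heat flows inward; heat gain = 260 W.)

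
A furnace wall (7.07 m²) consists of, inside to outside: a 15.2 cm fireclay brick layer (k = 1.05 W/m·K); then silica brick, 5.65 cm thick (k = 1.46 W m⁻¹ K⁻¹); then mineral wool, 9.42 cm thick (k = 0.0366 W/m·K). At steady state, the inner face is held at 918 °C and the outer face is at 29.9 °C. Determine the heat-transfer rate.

Treat each layer as a resistance in series:
  R_fireclay brick = L/(kA) = 0.152/(1.05·7.07) = 0.02048 K/W
  R_silica brick = L/(kA) = 0.0565/(1.46·7.07) = 0.005474 K/W
  R_mineral wool = L/(kA) = 0.0942/(0.0366·7.07) = 0.3640 K/W
ΣR = 0.02048 + 0.005474 + 0.3640 = 0.3900 K/W
Q = ΔT/ΣR = (918 °C − 29.9 °C)/0.3900 = 2280 W

Q = 2.28 kW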